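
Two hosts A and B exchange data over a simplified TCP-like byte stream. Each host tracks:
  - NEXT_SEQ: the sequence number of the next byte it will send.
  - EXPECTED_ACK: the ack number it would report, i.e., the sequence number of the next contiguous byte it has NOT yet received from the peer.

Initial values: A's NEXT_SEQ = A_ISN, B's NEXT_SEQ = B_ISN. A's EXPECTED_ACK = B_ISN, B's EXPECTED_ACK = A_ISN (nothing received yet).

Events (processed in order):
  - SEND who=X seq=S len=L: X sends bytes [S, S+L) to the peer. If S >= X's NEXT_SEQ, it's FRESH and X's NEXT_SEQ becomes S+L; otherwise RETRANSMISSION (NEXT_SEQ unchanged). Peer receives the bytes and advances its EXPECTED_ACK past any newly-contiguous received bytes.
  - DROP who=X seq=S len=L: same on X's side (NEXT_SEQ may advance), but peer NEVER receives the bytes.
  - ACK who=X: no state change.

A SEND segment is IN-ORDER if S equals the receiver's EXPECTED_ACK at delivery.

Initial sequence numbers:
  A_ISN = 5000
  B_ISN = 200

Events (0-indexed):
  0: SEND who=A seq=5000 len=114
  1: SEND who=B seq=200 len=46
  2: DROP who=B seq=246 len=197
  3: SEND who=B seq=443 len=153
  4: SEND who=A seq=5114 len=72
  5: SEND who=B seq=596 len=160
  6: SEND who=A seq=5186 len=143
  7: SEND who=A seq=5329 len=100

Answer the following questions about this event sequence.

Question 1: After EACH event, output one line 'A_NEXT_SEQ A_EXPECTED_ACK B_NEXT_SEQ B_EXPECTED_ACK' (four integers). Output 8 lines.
5114 200 200 5114
5114 246 246 5114
5114 246 443 5114
5114 246 596 5114
5186 246 596 5186
5186 246 756 5186
5329 246 756 5329
5429 246 756 5429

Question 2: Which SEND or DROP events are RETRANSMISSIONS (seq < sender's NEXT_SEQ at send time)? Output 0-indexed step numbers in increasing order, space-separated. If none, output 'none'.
Answer: none

Derivation:
Step 0: SEND seq=5000 -> fresh
Step 1: SEND seq=200 -> fresh
Step 2: DROP seq=246 -> fresh
Step 3: SEND seq=443 -> fresh
Step 4: SEND seq=5114 -> fresh
Step 5: SEND seq=596 -> fresh
Step 6: SEND seq=5186 -> fresh
Step 7: SEND seq=5329 -> fresh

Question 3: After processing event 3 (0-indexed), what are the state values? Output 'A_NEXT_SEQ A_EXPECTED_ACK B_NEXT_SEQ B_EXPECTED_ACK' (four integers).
After event 0: A_seq=5114 A_ack=200 B_seq=200 B_ack=5114
After event 1: A_seq=5114 A_ack=246 B_seq=246 B_ack=5114
After event 2: A_seq=5114 A_ack=246 B_seq=443 B_ack=5114
After event 3: A_seq=5114 A_ack=246 B_seq=596 B_ack=5114

5114 246 596 5114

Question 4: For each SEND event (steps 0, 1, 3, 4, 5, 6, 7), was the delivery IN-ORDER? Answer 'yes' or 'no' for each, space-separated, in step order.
Step 0: SEND seq=5000 -> in-order
Step 1: SEND seq=200 -> in-order
Step 3: SEND seq=443 -> out-of-order
Step 4: SEND seq=5114 -> in-order
Step 5: SEND seq=596 -> out-of-order
Step 6: SEND seq=5186 -> in-order
Step 7: SEND seq=5329 -> in-order

Answer: yes yes no yes no yes yes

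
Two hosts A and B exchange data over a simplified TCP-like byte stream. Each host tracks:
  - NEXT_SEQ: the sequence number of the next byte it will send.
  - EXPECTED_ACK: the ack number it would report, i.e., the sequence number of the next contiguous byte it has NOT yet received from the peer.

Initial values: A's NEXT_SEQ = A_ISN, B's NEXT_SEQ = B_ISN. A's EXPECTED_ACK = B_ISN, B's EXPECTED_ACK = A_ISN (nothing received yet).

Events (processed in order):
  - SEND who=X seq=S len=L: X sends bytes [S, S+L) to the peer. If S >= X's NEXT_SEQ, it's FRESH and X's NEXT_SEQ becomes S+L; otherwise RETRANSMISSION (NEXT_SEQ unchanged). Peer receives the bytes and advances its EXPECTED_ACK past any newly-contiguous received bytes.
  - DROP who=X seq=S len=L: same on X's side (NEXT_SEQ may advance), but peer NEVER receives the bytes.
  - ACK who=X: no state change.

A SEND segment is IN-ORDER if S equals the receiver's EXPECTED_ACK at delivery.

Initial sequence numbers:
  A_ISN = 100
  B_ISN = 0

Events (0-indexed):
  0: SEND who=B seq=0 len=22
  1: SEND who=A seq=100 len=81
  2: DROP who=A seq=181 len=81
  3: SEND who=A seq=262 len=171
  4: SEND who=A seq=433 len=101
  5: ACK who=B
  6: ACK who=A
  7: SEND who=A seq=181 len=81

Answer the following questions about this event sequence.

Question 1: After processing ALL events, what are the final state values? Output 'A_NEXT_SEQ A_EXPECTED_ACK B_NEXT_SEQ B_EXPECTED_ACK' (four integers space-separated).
Answer: 534 22 22 534

Derivation:
After event 0: A_seq=100 A_ack=22 B_seq=22 B_ack=100
After event 1: A_seq=181 A_ack=22 B_seq=22 B_ack=181
After event 2: A_seq=262 A_ack=22 B_seq=22 B_ack=181
After event 3: A_seq=433 A_ack=22 B_seq=22 B_ack=181
After event 4: A_seq=534 A_ack=22 B_seq=22 B_ack=181
After event 5: A_seq=534 A_ack=22 B_seq=22 B_ack=181
After event 6: A_seq=534 A_ack=22 B_seq=22 B_ack=181
After event 7: A_seq=534 A_ack=22 B_seq=22 B_ack=534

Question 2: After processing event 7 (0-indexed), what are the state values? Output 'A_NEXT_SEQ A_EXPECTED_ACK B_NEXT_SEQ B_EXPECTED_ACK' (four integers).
After event 0: A_seq=100 A_ack=22 B_seq=22 B_ack=100
After event 1: A_seq=181 A_ack=22 B_seq=22 B_ack=181
After event 2: A_seq=262 A_ack=22 B_seq=22 B_ack=181
After event 3: A_seq=433 A_ack=22 B_seq=22 B_ack=181
After event 4: A_seq=534 A_ack=22 B_seq=22 B_ack=181
After event 5: A_seq=534 A_ack=22 B_seq=22 B_ack=181
After event 6: A_seq=534 A_ack=22 B_seq=22 B_ack=181
After event 7: A_seq=534 A_ack=22 B_seq=22 B_ack=534

534 22 22 534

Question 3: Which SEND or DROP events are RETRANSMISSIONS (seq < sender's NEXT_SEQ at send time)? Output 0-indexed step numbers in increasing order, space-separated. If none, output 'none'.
Step 0: SEND seq=0 -> fresh
Step 1: SEND seq=100 -> fresh
Step 2: DROP seq=181 -> fresh
Step 3: SEND seq=262 -> fresh
Step 4: SEND seq=433 -> fresh
Step 7: SEND seq=181 -> retransmit

Answer: 7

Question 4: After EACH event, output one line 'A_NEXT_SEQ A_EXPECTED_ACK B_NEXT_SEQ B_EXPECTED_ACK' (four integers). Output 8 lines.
100 22 22 100
181 22 22 181
262 22 22 181
433 22 22 181
534 22 22 181
534 22 22 181
534 22 22 181
534 22 22 534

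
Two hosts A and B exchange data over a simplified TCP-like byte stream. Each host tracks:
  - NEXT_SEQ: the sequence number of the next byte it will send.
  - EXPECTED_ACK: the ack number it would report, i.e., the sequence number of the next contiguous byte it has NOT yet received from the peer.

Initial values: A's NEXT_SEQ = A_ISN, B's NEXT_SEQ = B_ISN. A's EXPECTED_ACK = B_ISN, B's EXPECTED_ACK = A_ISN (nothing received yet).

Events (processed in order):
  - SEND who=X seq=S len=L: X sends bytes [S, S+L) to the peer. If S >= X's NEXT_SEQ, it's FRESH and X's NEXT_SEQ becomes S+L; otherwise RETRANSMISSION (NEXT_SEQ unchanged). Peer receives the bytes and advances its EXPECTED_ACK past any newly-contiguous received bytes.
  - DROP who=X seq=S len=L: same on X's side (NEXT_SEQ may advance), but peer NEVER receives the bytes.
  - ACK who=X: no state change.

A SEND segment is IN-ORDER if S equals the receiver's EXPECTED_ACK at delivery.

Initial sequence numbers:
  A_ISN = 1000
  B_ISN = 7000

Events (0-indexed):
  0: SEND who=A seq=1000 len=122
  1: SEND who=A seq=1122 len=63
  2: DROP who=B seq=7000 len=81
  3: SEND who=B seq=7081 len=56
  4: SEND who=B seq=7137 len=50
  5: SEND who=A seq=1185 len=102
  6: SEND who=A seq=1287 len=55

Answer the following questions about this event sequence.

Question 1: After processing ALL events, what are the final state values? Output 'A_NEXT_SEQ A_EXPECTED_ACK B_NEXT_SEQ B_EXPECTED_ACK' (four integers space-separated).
After event 0: A_seq=1122 A_ack=7000 B_seq=7000 B_ack=1122
After event 1: A_seq=1185 A_ack=7000 B_seq=7000 B_ack=1185
After event 2: A_seq=1185 A_ack=7000 B_seq=7081 B_ack=1185
After event 3: A_seq=1185 A_ack=7000 B_seq=7137 B_ack=1185
After event 4: A_seq=1185 A_ack=7000 B_seq=7187 B_ack=1185
After event 5: A_seq=1287 A_ack=7000 B_seq=7187 B_ack=1287
After event 6: A_seq=1342 A_ack=7000 B_seq=7187 B_ack=1342

Answer: 1342 7000 7187 1342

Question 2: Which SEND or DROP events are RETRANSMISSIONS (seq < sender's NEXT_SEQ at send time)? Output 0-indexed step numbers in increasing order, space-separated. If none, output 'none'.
Step 0: SEND seq=1000 -> fresh
Step 1: SEND seq=1122 -> fresh
Step 2: DROP seq=7000 -> fresh
Step 3: SEND seq=7081 -> fresh
Step 4: SEND seq=7137 -> fresh
Step 5: SEND seq=1185 -> fresh
Step 6: SEND seq=1287 -> fresh

Answer: none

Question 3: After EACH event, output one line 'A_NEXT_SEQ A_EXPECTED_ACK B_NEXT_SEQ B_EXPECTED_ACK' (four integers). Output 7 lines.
1122 7000 7000 1122
1185 7000 7000 1185
1185 7000 7081 1185
1185 7000 7137 1185
1185 7000 7187 1185
1287 7000 7187 1287
1342 7000 7187 1342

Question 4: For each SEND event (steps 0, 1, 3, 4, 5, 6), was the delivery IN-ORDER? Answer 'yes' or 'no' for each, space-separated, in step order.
Step 0: SEND seq=1000 -> in-order
Step 1: SEND seq=1122 -> in-order
Step 3: SEND seq=7081 -> out-of-order
Step 4: SEND seq=7137 -> out-of-order
Step 5: SEND seq=1185 -> in-order
Step 6: SEND seq=1287 -> in-order

Answer: yes yes no no yes yes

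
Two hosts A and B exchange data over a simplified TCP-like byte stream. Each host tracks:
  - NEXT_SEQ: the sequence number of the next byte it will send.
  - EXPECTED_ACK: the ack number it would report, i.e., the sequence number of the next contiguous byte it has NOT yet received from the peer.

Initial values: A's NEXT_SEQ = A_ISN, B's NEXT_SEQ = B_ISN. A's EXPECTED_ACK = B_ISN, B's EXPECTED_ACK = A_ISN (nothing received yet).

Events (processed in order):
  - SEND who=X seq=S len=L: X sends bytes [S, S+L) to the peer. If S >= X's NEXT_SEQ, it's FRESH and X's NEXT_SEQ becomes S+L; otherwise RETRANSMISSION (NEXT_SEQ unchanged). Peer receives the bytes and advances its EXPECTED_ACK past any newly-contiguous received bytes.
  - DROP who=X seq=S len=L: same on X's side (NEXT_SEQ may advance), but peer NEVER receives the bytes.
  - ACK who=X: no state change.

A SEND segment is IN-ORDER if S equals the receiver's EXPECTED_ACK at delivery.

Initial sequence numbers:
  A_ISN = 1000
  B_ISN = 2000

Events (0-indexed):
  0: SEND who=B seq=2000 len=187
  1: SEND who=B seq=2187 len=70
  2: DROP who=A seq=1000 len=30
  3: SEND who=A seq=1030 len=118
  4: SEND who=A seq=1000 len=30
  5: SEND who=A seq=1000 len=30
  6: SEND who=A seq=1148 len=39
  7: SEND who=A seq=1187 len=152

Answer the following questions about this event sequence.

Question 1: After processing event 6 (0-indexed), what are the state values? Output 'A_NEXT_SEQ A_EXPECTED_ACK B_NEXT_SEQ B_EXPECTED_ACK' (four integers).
After event 0: A_seq=1000 A_ack=2187 B_seq=2187 B_ack=1000
After event 1: A_seq=1000 A_ack=2257 B_seq=2257 B_ack=1000
After event 2: A_seq=1030 A_ack=2257 B_seq=2257 B_ack=1000
After event 3: A_seq=1148 A_ack=2257 B_seq=2257 B_ack=1000
After event 4: A_seq=1148 A_ack=2257 B_seq=2257 B_ack=1148
After event 5: A_seq=1148 A_ack=2257 B_seq=2257 B_ack=1148
After event 6: A_seq=1187 A_ack=2257 B_seq=2257 B_ack=1187

1187 2257 2257 1187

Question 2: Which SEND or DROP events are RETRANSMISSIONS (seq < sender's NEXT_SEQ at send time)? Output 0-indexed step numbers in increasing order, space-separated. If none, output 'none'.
Step 0: SEND seq=2000 -> fresh
Step 1: SEND seq=2187 -> fresh
Step 2: DROP seq=1000 -> fresh
Step 3: SEND seq=1030 -> fresh
Step 4: SEND seq=1000 -> retransmit
Step 5: SEND seq=1000 -> retransmit
Step 6: SEND seq=1148 -> fresh
Step 7: SEND seq=1187 -> fresh

Answer: 4 5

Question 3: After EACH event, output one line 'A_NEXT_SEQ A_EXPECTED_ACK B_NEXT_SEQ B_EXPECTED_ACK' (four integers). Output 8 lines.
1000 2187 2187 1000
1000 2257 2257 1000
1030 2257 2257 1000
1148 2257 2257 1000
1148 2257 2257 1148
1148 2257 2257 1148
1187 2257 2257 1187
1339 2257 2257 1339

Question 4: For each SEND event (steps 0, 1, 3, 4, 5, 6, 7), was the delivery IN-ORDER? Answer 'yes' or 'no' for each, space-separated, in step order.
Answer: yes yes no yes no yes yes

Derivation:
Step 0: SEND seq=2000 -> in-order
Step 1: SEND seq=2187 -> in-order
Step 3: SEND seq=1030 -> out-of-order
Step 4: SEND seq=1000 -> in-order
Step 5: SEND seq=1000 -> out-of-order
Step 6: SEND seq=1148 -> in-order
Step 7: SEND seq=1187 -> in-order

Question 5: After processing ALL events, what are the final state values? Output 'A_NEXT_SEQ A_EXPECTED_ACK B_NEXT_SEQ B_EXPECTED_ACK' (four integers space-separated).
After event 0: A_seq=1000 A_ack=2187 B_seq=2187 B_ack=1000
After event 1: A_seq=1000 A_ack=2257 B_seq=2257 B_ack=1000
After event 2: A_seq=1030 A_ack=2257 B_seq=2257 B_ack=1000
After event 3: A_seq=1148 A_ack=2257 B_seq=2257 B_ack=1000
After event 4: A_seq=1148 A_ack=2257 B_seq=2257 B_ack=1148
After event 5: A_seq=1148 A_ack=2257 B_seq=2257 B_ack=1148
After event 6: A_seq=1187 A_ack=2257 B_seq=2257 B_ack=1187
After event 7: A_seq=1339 A_ack=2257 B_seq=2257 B_ack=1339

Answer: 1339 2257 2257 1339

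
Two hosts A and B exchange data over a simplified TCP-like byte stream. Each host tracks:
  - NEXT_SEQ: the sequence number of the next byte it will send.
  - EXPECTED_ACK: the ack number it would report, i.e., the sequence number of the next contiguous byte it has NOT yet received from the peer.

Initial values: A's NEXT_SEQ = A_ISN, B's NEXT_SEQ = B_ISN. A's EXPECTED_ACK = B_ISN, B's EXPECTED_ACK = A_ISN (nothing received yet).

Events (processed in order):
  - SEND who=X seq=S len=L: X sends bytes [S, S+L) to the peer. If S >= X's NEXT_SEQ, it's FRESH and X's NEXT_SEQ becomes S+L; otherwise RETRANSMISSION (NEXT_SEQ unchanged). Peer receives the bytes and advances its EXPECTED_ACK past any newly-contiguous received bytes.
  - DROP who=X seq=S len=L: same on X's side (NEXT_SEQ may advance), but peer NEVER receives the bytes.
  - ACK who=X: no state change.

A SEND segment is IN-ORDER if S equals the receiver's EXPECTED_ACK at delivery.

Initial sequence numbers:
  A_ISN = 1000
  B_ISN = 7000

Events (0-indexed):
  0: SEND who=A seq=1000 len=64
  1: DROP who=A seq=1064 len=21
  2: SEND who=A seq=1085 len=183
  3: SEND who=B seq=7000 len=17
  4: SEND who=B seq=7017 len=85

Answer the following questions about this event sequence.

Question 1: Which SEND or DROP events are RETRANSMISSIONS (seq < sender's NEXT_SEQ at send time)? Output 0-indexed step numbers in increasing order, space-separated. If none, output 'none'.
Step 0: SEND seq=1000 -> fresh
Step 1: DROP seq=1064 -> fresh
Step 2: SEND seq=1085 -> fresh
Step 3: SEND seq=7000 -> fresh
Step 4: SEND seq=7017 -> fresh

Answer: none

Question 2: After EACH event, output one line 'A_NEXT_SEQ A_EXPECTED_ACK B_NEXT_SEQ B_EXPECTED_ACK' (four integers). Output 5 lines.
1064 7000 7000 1064
1085 7000 7000 1064
1268 7000 7000 1064
1268 7017 7017 1064
1268 7102 7102 1064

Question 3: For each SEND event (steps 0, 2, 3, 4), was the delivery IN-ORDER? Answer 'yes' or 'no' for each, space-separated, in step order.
Step 0: SEND seq=1000 -> in-order
Step 2: SEND seq=1085 -> out-of-order
Step 3: SEND seq=7000 -> in-order
Step 4: SEND seq=7017 -> in-order

Answer: yes no yes yes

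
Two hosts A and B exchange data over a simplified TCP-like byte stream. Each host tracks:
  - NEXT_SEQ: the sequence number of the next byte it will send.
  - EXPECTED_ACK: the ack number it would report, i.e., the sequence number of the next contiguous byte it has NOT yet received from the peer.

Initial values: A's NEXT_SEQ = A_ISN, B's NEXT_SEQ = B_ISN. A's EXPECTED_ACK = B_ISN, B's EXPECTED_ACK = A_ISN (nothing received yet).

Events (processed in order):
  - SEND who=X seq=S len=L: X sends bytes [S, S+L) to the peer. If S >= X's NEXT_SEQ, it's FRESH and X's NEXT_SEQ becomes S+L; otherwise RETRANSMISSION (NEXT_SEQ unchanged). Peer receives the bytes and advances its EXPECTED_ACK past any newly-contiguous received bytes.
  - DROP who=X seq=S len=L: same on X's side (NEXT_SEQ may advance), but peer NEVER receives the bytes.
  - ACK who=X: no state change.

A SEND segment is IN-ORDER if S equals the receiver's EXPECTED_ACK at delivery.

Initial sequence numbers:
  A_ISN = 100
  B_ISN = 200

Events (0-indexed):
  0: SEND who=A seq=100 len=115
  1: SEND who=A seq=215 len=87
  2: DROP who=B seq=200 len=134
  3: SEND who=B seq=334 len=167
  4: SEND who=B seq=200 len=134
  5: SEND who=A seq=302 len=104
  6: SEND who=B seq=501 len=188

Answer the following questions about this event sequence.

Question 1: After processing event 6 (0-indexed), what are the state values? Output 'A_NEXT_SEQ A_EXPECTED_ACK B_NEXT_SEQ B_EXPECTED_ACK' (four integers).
After event 0: A_seq=215 A_ack=200 B_seq=200 B_ack=215
After event 1: A_seq=302 A_ack=200 B_seq=200 B_ack=302
After event 2: A_seq=302 A_ack=200 B_seq=334 B_ack=302
After event 3: A_seq=302 A_ack=200 B_seq=501 B_ack=302
After event 4: A_seq=302 A_ack=501 B_seq=501 B_ack=302
After event 5: A_seq=406 A_ack=501 B_seq=501 B_ack=406
After event 6: A_seq=406 A_ack=689 B_seq=689 B_ack=406

406 689 689 406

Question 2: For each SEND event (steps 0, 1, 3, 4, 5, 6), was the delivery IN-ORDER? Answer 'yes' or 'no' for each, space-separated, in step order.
Answer: yes yes no yes yes yes

Derivation:
Step 0: SEND seq=100 -> in-order
Step 1: SEND seq=215 -> in-order
Step 3: SEND seq=334 -> out-of-order
Step 4: SEND seq=200 -> in-order
Step 5: SEND seq=302 -> in-order
Step 6: SEND seq=501 -> in-order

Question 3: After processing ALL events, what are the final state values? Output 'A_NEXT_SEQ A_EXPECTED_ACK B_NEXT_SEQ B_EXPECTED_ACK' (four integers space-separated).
Answer: 406 689 689 406

Derivation:
After event 0: A_seq=215 A_ack=200 B_seq=200 B_ack=215
After event 1: A_seq=302 A_ack=200 B_seq=200 B_ack=302
After event 2: A_seq=302 A_ack=200 B_seq=334 B_ack=302
After event 3: A_seq=302 A_ack=200 B_seq=501 B_ack=302
After event 4: A_seq=302 A_ack=501 B_seq=501 B_ack=302
After event 5: A_seq=406 A_ack=501 B_seq=501 B_ack=406
After event 6: A_seq=406 A_ack=689 B_seq=689 B_ack=406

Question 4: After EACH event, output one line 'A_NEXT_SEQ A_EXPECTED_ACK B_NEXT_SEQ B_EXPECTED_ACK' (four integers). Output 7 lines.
215 200 200 215
302 200 200 302
302 200 334 302
302 200 501 302
302 501 501 302
406 501 501 406
406 689 689 406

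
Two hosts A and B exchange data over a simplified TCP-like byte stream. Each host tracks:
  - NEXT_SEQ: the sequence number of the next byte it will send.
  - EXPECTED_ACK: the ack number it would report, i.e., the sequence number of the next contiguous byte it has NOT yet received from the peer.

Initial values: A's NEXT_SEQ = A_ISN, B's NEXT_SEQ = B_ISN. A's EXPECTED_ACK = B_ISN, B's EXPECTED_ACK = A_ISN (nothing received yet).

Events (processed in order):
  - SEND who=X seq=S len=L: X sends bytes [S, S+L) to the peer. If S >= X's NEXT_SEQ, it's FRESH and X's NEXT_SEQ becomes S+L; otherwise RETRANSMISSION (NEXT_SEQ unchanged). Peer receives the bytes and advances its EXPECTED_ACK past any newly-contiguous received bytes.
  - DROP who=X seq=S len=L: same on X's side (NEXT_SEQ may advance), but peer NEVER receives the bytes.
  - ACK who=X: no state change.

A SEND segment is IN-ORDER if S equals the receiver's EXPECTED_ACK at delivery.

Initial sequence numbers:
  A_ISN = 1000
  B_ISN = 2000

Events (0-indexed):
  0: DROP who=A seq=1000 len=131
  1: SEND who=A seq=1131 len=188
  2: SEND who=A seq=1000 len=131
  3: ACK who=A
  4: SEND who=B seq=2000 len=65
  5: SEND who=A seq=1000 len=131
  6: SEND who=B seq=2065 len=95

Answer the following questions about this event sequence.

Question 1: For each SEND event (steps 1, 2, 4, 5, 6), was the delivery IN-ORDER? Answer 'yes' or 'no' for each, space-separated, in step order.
Step 1: SEND seq=1131 -> out-of-order
Step 2: SEND seq=1000 -> in-order
Step 4: SEND seq=2000 -> in-order
Step 5: SEND seq=1000 -> out-of-order
Step 6: SEND seq=2065 -> in-order

Answer: no yes yes no yes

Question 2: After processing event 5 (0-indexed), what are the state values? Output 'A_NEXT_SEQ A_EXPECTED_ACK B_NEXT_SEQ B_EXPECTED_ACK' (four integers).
After event 0: A_seq=1131 A_ack=2000 B_seq=2000 B_ack=1000
After event 1: A_seq=1319 A_ack=2000 B_seq=2000 B_ack=1000
After event 2: A_seq=1319 A_ack=2000 B_seq=2000 B_ack=1319
After event 3: A_seq=1319 A_ack=2000 B_seq=2000 B_ack=1319
After event 4: A_seq=1319 A_ack=2065 B_seq=2065 B_ack=1319
After event 5: A_seq=1319 A_ack=2065 B_seq=2065 B_ack=1319

1319 2065 2065 1319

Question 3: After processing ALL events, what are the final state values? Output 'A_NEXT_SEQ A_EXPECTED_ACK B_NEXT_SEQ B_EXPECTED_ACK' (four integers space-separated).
Answer: 1319 2160 2160 1319

Derivation:
After event 0: A_seq=1131 A_ack=2000 B_seq=2000 B_ack=1000
After event 1: A_seq=1319 A_ack=2000 B_seq=2000 B_ack=1000
After event 2: A_seq=1319 A_ack=2000 B_seq=2000 B_ack=1319
After event 3: A_seq=1319 A_ack=2000 B_seq=2000 B_ack=1319
After event 4: A_seq=1319 A_ack=2065 B_seq=2065 B_ack=1319
After event 5: A_seq=1319 A_ack=2065 B_seq=2065 B_ack=1319
After event 6: A_seq=1319 A_ack=2160 B_seq=2160 B_ack=1319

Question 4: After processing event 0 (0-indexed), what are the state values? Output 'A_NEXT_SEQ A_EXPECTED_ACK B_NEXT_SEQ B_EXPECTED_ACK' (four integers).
After event 0: A_seq=1131 A_ack=2000 B_seq=2000 B_ack=1000

1131 2000 2000 1000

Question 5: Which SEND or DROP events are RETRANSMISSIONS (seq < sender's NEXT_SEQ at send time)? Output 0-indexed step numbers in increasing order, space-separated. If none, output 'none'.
Answer: 2 5

Derivation:
Step 0: DROP seq=1000 -> fresh
Step 1: SEND seq=1131 -> fresh
Step 2: SEND seq=1000 -> retransmit
Step 4: SEND seq=2000 -> fresh
Step 5: SEND seq=1000 -> retransmit
Step 6: SEND seq=2065 -> fresh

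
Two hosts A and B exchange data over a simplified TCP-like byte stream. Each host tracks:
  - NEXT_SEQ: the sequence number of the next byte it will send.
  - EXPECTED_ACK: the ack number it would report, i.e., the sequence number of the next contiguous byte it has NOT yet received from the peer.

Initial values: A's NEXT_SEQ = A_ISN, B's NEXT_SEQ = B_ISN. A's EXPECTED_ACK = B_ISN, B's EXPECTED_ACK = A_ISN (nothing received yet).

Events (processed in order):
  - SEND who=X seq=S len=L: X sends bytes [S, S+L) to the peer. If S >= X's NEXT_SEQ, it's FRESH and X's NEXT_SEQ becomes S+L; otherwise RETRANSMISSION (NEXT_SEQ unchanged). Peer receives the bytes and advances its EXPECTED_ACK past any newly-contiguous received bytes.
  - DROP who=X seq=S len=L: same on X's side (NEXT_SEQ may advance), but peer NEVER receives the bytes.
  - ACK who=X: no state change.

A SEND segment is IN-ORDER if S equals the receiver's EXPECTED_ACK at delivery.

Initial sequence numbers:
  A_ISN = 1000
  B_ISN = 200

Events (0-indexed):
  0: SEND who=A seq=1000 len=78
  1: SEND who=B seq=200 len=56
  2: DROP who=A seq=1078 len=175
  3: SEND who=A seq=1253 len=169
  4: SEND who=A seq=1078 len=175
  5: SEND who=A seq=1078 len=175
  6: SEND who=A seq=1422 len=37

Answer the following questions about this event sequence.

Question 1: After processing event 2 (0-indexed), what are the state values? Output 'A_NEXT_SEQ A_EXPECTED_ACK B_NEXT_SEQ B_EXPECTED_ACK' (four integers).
After event 0: A_seq=1078 A_ack=200 B_seq=200 B_ack=1078
After event 1: A_seq=1078 A_ack=256 B_seq=256 B_ack=1078
After event 2: A_seq=1253 A_ack=256 B_seq=256 B_ack=1078

1253 256 256 1078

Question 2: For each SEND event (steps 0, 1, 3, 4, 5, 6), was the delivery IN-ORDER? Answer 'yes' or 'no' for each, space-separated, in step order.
Step 0: SEND seq=1000 -> in-order
Step 1: SEND seq=200 -> in-order
Step 3: SEND seq=1253 -> out-of-order
Step 4: SEND seq=1078 -> in-order
Step 5: SEND seq=1078 -> out-of-order
Step 6: SEND seq=1422 -> in-order

Answer: yes yes no yes no yes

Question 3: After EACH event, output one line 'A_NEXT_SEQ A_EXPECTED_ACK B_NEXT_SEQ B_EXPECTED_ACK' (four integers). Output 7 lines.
1078 200 200 1078
1078 256 256 1078
1253 256 256 1078
1422 256 256 1078
1422 256 256 1422
1422 256 256 1422
1459 256 256 1459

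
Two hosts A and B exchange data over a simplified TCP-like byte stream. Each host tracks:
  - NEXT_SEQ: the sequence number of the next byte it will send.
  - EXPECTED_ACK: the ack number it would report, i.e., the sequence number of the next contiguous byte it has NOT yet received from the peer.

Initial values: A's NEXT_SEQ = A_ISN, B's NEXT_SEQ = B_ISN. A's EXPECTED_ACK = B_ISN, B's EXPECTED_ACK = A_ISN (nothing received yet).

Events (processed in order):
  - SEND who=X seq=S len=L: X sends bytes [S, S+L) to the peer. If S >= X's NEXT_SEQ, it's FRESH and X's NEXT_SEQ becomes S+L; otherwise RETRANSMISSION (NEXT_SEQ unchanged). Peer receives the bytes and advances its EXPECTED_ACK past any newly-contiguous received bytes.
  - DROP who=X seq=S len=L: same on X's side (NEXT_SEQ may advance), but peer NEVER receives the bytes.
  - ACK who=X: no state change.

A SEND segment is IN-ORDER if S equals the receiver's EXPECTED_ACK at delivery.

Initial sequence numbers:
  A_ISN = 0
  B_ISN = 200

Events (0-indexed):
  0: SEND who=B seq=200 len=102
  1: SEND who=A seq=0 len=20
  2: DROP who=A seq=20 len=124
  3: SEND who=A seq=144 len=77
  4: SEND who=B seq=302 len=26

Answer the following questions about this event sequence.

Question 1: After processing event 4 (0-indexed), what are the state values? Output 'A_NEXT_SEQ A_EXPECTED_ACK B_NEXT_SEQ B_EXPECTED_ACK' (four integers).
After event 0: A_seq=0 A_ack=302 B_seq=302 B_ack=0
After event 1: A_seq=20 A_ack=302 B_seq=302 B_ack=20
After event 2: A_seq=144 A_ack=302 B_seq=302 B_ack=20
After event 3: A_seq=221 A_ack=302 B_seq=302 B_ack=20
After event 4: A_seq=221 A_ack=328 B_seq=328 B_ack=20

221 328 328 20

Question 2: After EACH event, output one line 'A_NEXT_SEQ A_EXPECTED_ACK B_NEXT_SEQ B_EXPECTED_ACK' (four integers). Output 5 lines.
0 302 302 0
20 302 302 20
144 302 302 20
221 302 302 20
221 328 328 20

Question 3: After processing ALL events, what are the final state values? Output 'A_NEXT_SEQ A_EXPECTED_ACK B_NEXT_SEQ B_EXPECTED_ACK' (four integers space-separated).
Answer: 221 328 328 20

Derivation:
After event 0: A_seq=0 A_ack=302 B_seq=302 B_ack=0
After event 1: A_seq=20 A_ack=302 B_seq=302 B_ack=20
After event 2: A_seq=144 A_ack=302 B_seq=302 B_ack=20
After event 3: A_seq=221 A_ack=302 B_seq=302 B_ack=20
After event 4: A_seq=221 A_ack=328 B_seq=328 B_ack=20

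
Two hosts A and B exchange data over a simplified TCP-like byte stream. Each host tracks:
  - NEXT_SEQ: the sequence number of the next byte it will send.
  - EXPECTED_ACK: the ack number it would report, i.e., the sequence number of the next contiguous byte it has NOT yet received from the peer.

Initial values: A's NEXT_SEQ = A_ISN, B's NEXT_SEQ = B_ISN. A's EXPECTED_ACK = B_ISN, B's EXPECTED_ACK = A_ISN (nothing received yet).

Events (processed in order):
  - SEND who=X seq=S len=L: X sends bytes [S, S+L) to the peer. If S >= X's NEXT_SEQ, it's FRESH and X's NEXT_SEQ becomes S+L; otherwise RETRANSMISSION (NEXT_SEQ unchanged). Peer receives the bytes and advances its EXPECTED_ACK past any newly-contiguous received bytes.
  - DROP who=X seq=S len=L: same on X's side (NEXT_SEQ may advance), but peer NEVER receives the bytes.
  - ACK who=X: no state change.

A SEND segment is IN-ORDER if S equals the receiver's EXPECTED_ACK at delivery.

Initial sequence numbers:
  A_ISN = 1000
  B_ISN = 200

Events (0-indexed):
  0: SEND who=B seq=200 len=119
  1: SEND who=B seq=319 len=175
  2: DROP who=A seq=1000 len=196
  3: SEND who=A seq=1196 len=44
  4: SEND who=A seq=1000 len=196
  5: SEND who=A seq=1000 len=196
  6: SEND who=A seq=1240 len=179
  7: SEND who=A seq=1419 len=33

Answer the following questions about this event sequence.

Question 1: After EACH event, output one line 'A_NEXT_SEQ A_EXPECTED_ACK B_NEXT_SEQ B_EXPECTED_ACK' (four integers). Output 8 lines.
1000 319 319 1000
1000 494 494 1000
1196 494 494 1000
1240 494 494 1000
1240 494 494 1240
1240 494 494 1240
1419 494 494 1419
1452 494 494 1452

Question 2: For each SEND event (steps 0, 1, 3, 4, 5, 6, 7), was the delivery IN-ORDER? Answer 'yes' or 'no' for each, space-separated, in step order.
Answer: yes yes no yes no yes yes

Derivation:
Step 0: SEND seq=200 -> in-order
Step 1: SEND seq=319 -> in-order
Step 3: SEND seq=1196 -> out-of-order
Step 4: SEND seq=1000 -> in-order
Step 5: SEND seq=1000 -> out-of-order
Step 6: SEND seq=1240 -> in-order
Step 7: SEND seq=1419 -> in-order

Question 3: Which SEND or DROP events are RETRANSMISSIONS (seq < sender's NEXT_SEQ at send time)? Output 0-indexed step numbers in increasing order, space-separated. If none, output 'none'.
Answer: 4 5

Derivation:
Step 0: SEND seq=200 -> fresh
Step 1: SEND seq=319 -> fresh
Step 2: DROP seq=1000 -> fresh
Step 3: SEND seq=1196 -> fresh
Step 4: SEND seq=1000 -> retransmit
Step 5: SEND seq=1000 -> retransmit
Step 6: SEND seq=1240 -> fresh
Step 7: SEND seq=1419 -> fresh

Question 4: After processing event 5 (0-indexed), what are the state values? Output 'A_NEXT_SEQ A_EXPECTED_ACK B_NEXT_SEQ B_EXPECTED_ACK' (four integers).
After event 0: A_seq=1000 A_ack=319 B_seq=319 B_ack=1000
After event 1: A_seq=1000 A_ack=494 B_seq=494 B_ack=1000
After event 2: A_seq=1196 A_ack=494 B_seq=494 B_ack=1000
After event 3: A_seq=1240 A_ack=494 B_seq=494 B_ack=1000
After event 4: A_seq=1240 A_ack=494 B_seq=494 B_ack=1240
After event 5: A_seq=1240 A_ack=494 B_seq=494 B_ack=1240

1240 494 494 1240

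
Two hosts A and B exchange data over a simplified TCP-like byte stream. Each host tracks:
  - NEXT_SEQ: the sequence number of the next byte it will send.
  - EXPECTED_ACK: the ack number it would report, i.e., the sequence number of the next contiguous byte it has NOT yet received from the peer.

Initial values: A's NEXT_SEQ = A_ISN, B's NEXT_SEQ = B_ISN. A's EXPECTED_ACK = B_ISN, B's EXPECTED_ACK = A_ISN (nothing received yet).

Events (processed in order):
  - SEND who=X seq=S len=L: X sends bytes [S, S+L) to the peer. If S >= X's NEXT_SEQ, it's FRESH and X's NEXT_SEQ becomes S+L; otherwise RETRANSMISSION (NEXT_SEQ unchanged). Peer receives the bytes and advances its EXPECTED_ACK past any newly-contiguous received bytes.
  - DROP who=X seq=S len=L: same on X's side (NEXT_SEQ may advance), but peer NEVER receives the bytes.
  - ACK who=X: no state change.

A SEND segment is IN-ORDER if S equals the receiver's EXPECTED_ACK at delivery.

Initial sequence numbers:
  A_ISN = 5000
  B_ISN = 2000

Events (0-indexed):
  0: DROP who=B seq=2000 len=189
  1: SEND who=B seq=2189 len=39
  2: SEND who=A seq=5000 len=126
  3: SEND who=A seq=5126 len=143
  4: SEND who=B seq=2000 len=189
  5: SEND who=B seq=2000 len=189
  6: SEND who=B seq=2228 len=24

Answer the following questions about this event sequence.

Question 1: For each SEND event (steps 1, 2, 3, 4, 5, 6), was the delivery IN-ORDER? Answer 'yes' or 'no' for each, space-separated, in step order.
Step 1: SEND seq=2189 -> out-of-order
Step 2: SEND seq=5000 -> in-order
Step 3: SEND seq=5126 -> in-order
Step 4: SEND seq=2000 -> in-order
Step 5: SEND seq=2000 -> out-of-order
Step 6: SEND seq=2228 -> in-order

Answer: no yes yes yes no yes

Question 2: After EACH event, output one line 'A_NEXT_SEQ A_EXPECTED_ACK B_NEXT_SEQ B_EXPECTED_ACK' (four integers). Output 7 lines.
5000 2000 2189 5000
5000 2000 2228 5000
5126 2000 2228 5126
5269 2000 2228 5269
5269 2228 2228 5269
5269 2228 2228 5269
5269 2252 2252 5269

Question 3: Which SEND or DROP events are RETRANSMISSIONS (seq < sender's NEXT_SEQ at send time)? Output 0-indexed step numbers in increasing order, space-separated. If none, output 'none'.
Answer: 4 5

Derivation:
Step 0: DROP seq=2000 -> fresh
Step 1: SEND seq=2189 -> fresh
Step 2: SEND seq=5000 -> fresh
Step 3: SEND seq=5126 -> fresh
Step 4: SEND seq=2000 -> retransmit
Step 5: SEND seq=2000 -> retransmit
Step 6: SEND seq=2228 -> fresh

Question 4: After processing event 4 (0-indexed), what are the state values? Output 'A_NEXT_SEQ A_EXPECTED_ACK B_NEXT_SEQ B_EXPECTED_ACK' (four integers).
After event 0: A_seq=5000 A_ack=2000 B_seq=2189 B_ack=5000
After event 1: A_seq=5000 A_ack=2000 B_seq=2228 B_ack=5000
After event 2: A_seq=5126 A_ack=2000 B_seq=2228 B_ack=5126
After event 3: A_seq=5269 A_ack=2000 B_seq=2228 B_ack=5269
After event 4: A_seq=5269 A_ack=2228 B_seq=2228 B_ack=5269

5269 2228 2228 5269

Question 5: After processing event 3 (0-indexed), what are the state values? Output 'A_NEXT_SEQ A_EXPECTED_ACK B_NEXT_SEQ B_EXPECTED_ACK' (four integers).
After event 0: A_seq=5000 A_ack=2000 B_seq=2189 B_ack=5000
After event 1: A_seq=5000 A_ack=2000 B_seq=2228 B_ack=5000
After event 2: A_seq=5126 A_ack=2000 B_seq=2228 B_ack=5126
After event 3: A_seq=5269 A_ack=2000 B_seq=2228 B_ack=5269

5269 2000 2228 5269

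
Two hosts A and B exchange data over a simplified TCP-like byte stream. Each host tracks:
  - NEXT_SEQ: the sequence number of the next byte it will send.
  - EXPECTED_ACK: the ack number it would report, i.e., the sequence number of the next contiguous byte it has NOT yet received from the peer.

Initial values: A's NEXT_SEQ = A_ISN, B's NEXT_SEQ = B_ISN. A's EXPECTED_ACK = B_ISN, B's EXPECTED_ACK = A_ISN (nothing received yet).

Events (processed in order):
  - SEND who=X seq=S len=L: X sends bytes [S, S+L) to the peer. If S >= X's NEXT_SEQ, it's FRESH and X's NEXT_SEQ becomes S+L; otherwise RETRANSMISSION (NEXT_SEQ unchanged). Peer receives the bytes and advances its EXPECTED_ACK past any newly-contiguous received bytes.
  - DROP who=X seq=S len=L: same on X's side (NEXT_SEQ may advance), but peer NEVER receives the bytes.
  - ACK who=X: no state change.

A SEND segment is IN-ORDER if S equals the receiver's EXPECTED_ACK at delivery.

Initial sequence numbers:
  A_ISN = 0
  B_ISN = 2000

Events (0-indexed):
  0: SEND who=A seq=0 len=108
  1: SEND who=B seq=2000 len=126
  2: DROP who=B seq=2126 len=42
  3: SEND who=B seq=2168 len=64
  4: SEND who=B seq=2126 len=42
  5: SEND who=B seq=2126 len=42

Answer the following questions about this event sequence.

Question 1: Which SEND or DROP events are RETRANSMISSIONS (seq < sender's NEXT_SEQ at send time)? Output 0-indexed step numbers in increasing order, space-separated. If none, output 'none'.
Answer: 4 5

Derivation:
Step 0: SEND seq=0 -> fresh
Step 1: SEND seq=2000 -> fresh
Step 2: DROP seq=2126 -> fresh
Step 3: SEND seq=2168 -> fresh
Step 4: SEND seq=2126 -> retransmit
Step 5: SEND seq=2126 -> retransmit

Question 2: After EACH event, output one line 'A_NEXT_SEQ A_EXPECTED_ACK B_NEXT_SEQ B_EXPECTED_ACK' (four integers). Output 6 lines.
108 2000 2000 108
108 2126 2126 108
108 2126 2168 108
108 2126 2232 108
108 2232 2232 108
108 2232 2232 108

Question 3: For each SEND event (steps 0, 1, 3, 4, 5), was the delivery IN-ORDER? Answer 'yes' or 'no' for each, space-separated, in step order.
Step 0: SEND seq=0 -> in-order
Step 1: SEND seq=2000 -> in-order
Step 3: SEND seq=2168 -> out-of-order
Step 4: SEND seq=2126 -> in-order
Step 5: SEND seq=2126 -> out-of-order

Answer: yes yes no yes no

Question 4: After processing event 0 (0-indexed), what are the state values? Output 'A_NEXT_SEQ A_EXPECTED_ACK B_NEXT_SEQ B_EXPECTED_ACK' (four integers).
After event 0: A_seq=108 A_ack=2000 B_seq=2000 B_ack=108

108 2000 2000 108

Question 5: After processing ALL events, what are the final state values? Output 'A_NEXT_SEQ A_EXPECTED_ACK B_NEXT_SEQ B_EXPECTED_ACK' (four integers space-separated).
Answer: 108 2232 2232 108

Derivation:
After event 0: A_seq=108 A_ack=2000 B_seq=2000 B_ack=108
After event 1: A_seq=108 A_ack=2126 B_seq=2126 B_ack=108
After event 2: A_seq=108 A_ack=2126 B_seq=2168 B_ack=108
After event 3: A_seq=108 A_ack=2126 B_seq=2232 B_ack=108
After event 4: A_seq=108 A_ack=2232 B_seq=2232 B_ack=108
After event 5: A_seq=108 A_ack=2232 B_seq=2232 B_ack=108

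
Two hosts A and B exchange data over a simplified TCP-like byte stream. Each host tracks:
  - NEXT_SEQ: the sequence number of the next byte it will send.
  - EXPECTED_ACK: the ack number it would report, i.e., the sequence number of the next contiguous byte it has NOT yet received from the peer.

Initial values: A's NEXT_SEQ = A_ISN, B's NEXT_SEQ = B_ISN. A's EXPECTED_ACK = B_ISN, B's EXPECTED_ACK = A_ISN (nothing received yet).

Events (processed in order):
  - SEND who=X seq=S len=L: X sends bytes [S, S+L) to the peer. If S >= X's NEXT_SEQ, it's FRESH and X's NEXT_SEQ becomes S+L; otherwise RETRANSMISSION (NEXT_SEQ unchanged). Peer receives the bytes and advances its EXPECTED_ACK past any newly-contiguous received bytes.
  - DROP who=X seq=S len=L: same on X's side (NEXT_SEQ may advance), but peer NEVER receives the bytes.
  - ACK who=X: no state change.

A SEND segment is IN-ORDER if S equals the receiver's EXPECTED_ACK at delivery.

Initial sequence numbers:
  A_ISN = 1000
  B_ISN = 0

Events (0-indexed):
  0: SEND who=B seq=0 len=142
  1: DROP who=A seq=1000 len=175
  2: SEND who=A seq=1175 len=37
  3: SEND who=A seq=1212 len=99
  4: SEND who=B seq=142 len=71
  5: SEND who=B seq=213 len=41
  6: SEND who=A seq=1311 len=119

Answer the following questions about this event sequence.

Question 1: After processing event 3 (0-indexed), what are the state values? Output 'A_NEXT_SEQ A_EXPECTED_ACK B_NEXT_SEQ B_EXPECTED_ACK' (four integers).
After event 0: A_seq=1000 A_ack=142 B_seq=142 B_ack=1000
After event 1: A_seq=1175 A_ack=142 B_seq=142 B_ack=1000
After event 2: A_seq=1212 A_ack=142 B_seq=142 B_ack=1000
After event 3: A_seq=1311 A_ack=142 B_seq=142 B_ack=1000

1311 142 142 1000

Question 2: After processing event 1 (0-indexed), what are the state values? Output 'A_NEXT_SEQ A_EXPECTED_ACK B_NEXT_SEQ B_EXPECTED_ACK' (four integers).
After event 0: A_seq=1000 A_ack=142 B_seq=142 B_ack=1000
After event 1: A_seq=1175 A_ack=142 B_seq=142 B_ack=1000

1175 142 142 1000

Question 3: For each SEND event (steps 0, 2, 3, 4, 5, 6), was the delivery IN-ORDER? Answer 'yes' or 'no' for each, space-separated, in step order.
Step 0: SEND seq=0 -> in-order
Step 2: SEND seq=1175 -> out-of-order
Step 3: SEND seq=1212 -> out-of-order
Step 4: SEND seq=142 -> in-order
Step 5: SEND seq=213 -> in-order
Step 6: SEND seq=1311 -> out-of-order

Answer: yes no no yes yes no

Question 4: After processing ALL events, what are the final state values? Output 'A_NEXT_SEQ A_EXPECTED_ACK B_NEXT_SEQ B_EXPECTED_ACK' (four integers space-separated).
After event 0: A_seq=1000 A_ack=142 B_seq=142 B_ack=1000
After event 1: A_seq=1175 A_ack=142 B_seq=142 B_ack=1000
After event 2: A_seq=1212 A_ack=142 B_seq=142 B_ack=1000
After event 3: A_seq=1311 A_ack=142 B_seq=142 B_ack=1000
After event 4: A_seq=1311 A_ack=213 B_seq=213 B_ack=1000
After event 5: A_seq=1311 A_ack=254 B_seq=254 B_ack=1000
After event 6: A_seq=1430 A_ack=254 B_seq=254 B_ack=1000

Answer: 1430 254 254 1000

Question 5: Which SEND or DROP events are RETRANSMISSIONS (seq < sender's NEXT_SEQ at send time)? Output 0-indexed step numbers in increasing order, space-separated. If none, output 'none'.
Step 0: SEND seq=0 -> fresh
Step 1: DROP seq=1000 -> fresh
Step 2: SEND seq=1175 -> fresh
Step 3: SEND seq=1212 -> fresh
Step 4: SEND seq=142 -> fresh
Step 5: SEND seq=213 -> fresh
Step 6: SEND seq=1311 -> fresh

Answer: none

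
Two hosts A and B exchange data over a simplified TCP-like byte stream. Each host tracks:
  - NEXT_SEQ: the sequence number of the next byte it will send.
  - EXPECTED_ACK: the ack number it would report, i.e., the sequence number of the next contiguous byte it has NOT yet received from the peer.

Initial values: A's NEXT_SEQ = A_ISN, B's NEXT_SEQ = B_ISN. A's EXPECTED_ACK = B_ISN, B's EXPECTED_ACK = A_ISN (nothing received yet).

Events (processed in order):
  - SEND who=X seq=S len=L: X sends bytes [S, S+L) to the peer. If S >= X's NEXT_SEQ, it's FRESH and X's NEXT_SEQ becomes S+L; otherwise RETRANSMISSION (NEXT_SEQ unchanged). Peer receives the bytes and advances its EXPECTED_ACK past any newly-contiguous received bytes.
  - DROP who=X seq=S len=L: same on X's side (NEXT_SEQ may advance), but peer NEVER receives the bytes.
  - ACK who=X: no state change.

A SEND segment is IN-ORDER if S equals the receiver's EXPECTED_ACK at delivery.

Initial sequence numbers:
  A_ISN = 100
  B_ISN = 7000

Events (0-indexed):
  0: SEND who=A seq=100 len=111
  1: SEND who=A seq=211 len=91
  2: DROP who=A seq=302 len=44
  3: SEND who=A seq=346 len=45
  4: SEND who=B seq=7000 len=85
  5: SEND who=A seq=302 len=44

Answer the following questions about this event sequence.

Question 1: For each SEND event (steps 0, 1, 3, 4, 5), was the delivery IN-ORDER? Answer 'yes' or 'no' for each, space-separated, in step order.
Step 0: SEND seq=100 -> in-order
Step 1: SEND seq=211 -> in-order
Step 3: SEND seq=346 -> out-of-order
Step 4: SEND seq=7000 -> in-order
Step 5: SEND seq=302 -> in-order

Answer: yes yes no yes yes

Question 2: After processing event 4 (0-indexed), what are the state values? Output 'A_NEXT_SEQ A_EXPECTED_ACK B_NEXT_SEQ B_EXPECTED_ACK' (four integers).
After event 0: A_seq=211 A_ack=7000 B_seq=7000 B_ack=211
After event 1: A_seq=302 A_ack=7000 B_seq=7000 B_ack=302
After event 2: A_seq=346 A_ack=7000 B_seq=7000 B_ack=302
After event 3: A_seq=391 A_ack=7000 B_seq=7000 B_ack=302
After event 4: A_seq=391 A_ack=7085 B_seq=7085 B_ack=302

391 7085 7085 302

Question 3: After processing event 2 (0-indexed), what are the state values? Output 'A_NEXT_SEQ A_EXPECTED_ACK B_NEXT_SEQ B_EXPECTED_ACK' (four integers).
After event 0: A_seq=211 A_ack=7000 B_seq=7000 B_ack=211
After event 1: A_seq=302 A_ack=7000 B_seq=7000 B_ack=302
After event 2: A_seq=346 A_ack=7000 B_seq=7000 B_ack=302

346 7000 7000 302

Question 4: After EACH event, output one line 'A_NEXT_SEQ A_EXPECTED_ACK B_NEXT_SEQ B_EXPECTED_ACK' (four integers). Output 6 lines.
211 7000 7000 211
302 7000 7000 302
346 7000 7000 302
391 7000 7000 302
391 7085 7085 302
391 7085 7085 391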